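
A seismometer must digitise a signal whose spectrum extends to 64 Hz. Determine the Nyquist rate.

128 Hz

Nyquist rate = 2 × 64 Hz = 128 Hz.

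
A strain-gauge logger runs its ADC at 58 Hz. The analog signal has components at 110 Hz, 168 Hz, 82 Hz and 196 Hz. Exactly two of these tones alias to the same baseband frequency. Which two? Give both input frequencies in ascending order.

fs/2 = 29 Hz.
110 Hz mod fs = 52 Hz.
52 Hz > fs/2 = 29 Hz, folds to fs − 52 Hz = 6 Hz.
168 Hz mod fs = 52 Hz.
52 Hz > fs/2 = 29 Hz, folds to fs − 52 Hz = 6 Hz.
82 Hz mod fs = 24 Hz.
24 Hz ≤ fs/2 = 29 Hz, appears at 24 Hz.
196 Hz mod fs = 22 Hz.
22 Hz ≤ fs/2 = 29 Hz, appears at 22 Hz.
110 Hz and 168 Hz both map to 6 Hz.

110 Hz, 168 Hz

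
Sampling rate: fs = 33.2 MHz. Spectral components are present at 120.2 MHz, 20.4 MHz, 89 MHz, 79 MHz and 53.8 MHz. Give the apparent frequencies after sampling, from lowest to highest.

fs/2 = 16.6 MHz.
120.2 MHz mod fs = 20.6 MHz.
20.6 MHz > fs/2 = 16.6 MHz, folds to fs − 20.6 MHz = 12.6 MHz.
20.4 MHz > fs/2 = 16.6 MHz, folds to fs − 20.4 MHz = 12.8 MHz.
89 MHz mod fs = 22.6 MHz.
22.6 MHz > fs/2 = 16.6 MHz, folds to fs − 22.6 MHz = 10.6 MHz.
79 MHz mod fs = 12.6 MHz.
12.6 MHz ≤ fs/2 = 16.6 MHz, appears at 12.6 MHz.
53.8 MHz mod fs = 20.6 MHz.
20.6 MHz > fs/2 = 16.6 MHz, folds to fs − 20.6 MHz = 12.6 MHz.
Distinct values: {10.6 MHz, 12.6 MHz, 12.8 MHz}.

10.6 MHz, 12.6 MHz, 12.8 MHz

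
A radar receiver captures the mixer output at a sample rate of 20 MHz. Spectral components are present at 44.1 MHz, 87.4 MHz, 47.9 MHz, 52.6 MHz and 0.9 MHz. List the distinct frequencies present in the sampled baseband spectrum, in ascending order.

0.9 MHz, 4.1 MHz, 7.4 MHz, 7.9 MHz

fs/2 = 10 MHz.
44.1 MHz mod fs = 4.1 MHz.
4.1 MHz ≤ fs/2 = 10 MHz, appears at 4.1 MHz.
87.4 MHz mod fs = 7.4 MHz.
7.4 MHz ≤ fs/2 = 10 MHz, appears at 7.4 MHz.
47.9 MHz mod fs = 7.9 MHz.
7.9 MHz ≤ fs/2 = 10 MHz, appears at 7.9 MHz.
52.6 MHz mod fs = 12.6 MHz.
12.6 MHz > fs/2 = 10 MHz, folds to fs − 12.6 MHz = 7.4 MHz.
0.9 MHz ≤ fs/2 = 10 MHz, passes unchanged.
Distinct values: {0.9 MHz, 4.1 MHz, 7.4 MHz, 7.9 MHz}.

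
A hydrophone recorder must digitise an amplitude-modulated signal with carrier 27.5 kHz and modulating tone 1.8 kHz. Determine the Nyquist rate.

AM sidebands sit at fc ± fm = 25.7 kHz and 29.3 kHz.
Highest-frequency component: 29.3 kHz.
Nyquist rate = 2 × 29.3 kHz = 58.6 kHz.

58.6 kHz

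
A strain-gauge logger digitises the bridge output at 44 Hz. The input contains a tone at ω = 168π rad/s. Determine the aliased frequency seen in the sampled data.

ω = 168π rad/s → f = ω/(2π) = 84 Hz.
84 Hz mod fs = 40 Hz.
40 Hz > fs/2 = 22 Hz, folds to fs − 40 Hz = 4 Hz.

4 Hz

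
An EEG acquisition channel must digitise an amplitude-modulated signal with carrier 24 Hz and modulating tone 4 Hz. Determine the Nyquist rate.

AM sidebands sit at fc ± fm = 20 Hz and 28 Hz.
Highest-frequency component: 28 Hz.
Nyquist rate = 2 × 28 Hz = 56 Hz.

56 Hz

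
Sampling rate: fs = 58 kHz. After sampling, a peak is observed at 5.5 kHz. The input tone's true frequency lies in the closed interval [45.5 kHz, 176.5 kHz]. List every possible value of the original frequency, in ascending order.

Frequencies that alias to 5.5 kHz are k·fs ± 5.5 kHz for integer k ≥ 0.
k=0: 5.5 kHz.
k=1: 52.5 kHz, 63.5 kHz.
k=2: 110.5 kHz, 121.5 kHz.
k=3: 168.5 kHz, 179.5 kHz.
k=4: 226.5 kHz, 237.5 kHz.
Within [45.5 kHz, 176.5 kHz]: 52.5 kHz, 63.5 kHz, 110.5 kHz, 121.5 kHz, 168.5 kHz.

52.5 kHz, 63.5 kHz, 110.5 kHz, 121.5 kHz, 168.5 kHz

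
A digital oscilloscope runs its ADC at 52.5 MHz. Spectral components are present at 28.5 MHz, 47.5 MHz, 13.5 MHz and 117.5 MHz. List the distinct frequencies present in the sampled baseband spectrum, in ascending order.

fs/2 = 26.25 MHz.
28.5 MHz > fs/2 = 26.25 MHz, folds to fs − 28.5 MHz = 24 MHz.
47.5 MHz > fs/2 = 26.25 MHz, folds to fs − 47.5 MHz = 5 MHz.
13.5 MHz ≤ fs/2 = 26.25 MHz, passes unchanged.
117.5 MHz mod fs = 12.5 MHz.
12.5 MHz ≤ fs/2 = 26.25 MHz, appears at 12.5 MHz.
Distinct values: {5 MHz, 12.5 MHz, 13.5 MHz, 24 MHz}.

5 MHz, 12.5 MHz, 13.5 MHz, 24 MHz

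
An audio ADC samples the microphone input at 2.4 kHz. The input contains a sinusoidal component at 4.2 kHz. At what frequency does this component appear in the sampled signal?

4.2 kHz mod fs = 1.8 kHz.
1.8 kHz > fs/2 = 1.2 kHz, folds to fs − 1.8 kHz = 0.6 kHz.

0.6 kHz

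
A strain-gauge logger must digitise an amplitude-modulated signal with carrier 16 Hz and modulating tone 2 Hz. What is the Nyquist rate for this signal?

AM sidebands sit at fc ± fm = 14 Hz and 18 Hz.
Highest-frequency component: 18 Hz.
Nyquist rate = 2 × 18 Hz = 36 Hz.

36 Hz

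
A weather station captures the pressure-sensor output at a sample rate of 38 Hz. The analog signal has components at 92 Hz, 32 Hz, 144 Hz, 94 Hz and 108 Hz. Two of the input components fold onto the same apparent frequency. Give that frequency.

fs/2 = 19 Hz.
92 Hz mod fs = 16 Hz.
16 Hz ≤ fs/2 = 19 Hz, appears at 16 Hz.
32 Hz > fs/2 = 19 Hz, folds to fs − 32 Hz = 6 Hz.
144 Hz mod fs = 30 Hz.
30 Hz > fs/2 = 19 Hz, folds to fs − 30 Hz = 8 Hz.
94 Hz mod fs = 18 Hz.
18 Hz ≤ fs/2 = 19 Hz, appears at 18 Hz.
108 Hz mod fs = 32 Hz.
32 Hz > fs/2 = 19 Hz, folds to fs − 32 Hz = 6 Hz.
32 Hz and 108 Hz both map to 6 Hz.

6 Hz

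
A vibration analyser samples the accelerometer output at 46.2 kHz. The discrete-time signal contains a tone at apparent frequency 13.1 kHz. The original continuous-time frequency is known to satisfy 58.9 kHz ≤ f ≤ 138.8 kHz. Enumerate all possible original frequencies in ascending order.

Frequencies that alias to 13.1 kHz are k·fs ± 13.1 kHz for integer k ≥ 0.
k=0: 13.1 kHz.
k=1: 33.1 kHz, 59.3 kHz.
k=2: 79.3 kHz, 105.5 kHz.
k=3: 125.5 kHz, 151.7 kHz.
k=4: 171.7 kHz, 197.9 kHz.
Within [58.9 kHz, 138.8 kHz]: 59.3 kHz, 79.3 kHz, 105.5 kHz, 125.5 kHz.

59.3 kHz, 79.3 kHz, 105.5 kHz, 125.5 kHz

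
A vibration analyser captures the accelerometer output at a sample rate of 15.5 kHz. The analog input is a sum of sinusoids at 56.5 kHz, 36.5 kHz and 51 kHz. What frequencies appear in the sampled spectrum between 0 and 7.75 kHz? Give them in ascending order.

fs/2 = 7.75 kHz.
56.5 kHz mod fs = 10 kHz.
10 kHz > fs/2 = 7.75 kHz, folds to fs − 10 kHz = 5.5 kHz.
36.5 kHz mod fs = 5.5 kHz.
5.5 kHz ≤ fs/2 = 7.75 kHz, appears at 5.5 kHz.
51 kHz mod fs = 4.5 kHz.
4.5 kHz ≤ fs/2 = 7.75 kHz, appears at 4.5 kHz.
Distinct values: {4.5 kHz, 5.5 kHz}.

4.5 kHz, 5.5 kHz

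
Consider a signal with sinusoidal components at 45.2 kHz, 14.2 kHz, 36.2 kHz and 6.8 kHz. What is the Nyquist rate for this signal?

90.4 kHz

Highest-frequency component: 45.2 kHz.
Nyquist rate = 2 × 45.2 kHz = 90.4 kHz.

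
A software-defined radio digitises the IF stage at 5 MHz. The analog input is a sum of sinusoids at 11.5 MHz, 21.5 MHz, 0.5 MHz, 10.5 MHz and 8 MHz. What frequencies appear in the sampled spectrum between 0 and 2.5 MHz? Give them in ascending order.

fs/2 = 2.5 MHz.
11.5 MHz mod fs = 1.5 MHz.
1.5 MHz ≤ fs/2 = 2.5 MHz, appears at 1.5 MHz.
21.5 MHz mod fs = 1.5 MHz.
1.5 MHz ≤ fs/2 = 2.5 MHz, appears at 1.5 MHz.
0.5 MHz ≤ fs/2 = 2.5 MHz, passes unchanged.
10.5 MHz mod fs = 0.5 MHz.
0.5 MHz ≤ fs/2 = 2.5 MHz, appears at 0.5 MHz.
8 MHz mod fs = 3 MHz.
3 MHz > fs/2 = 2.5 MHz, folds to fs − 3 MHz = 2 MHz.
Distinct values: {0.5 MHz, 1.5 MHz, 2 MHz}.

0.5 MHz, 1.5 MHz, 2 MHz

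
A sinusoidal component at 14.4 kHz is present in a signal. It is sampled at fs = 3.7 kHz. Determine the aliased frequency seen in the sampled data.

0.4 kHz

14.4 kHz mod fs = 3.3 kHz.
3.3 kHz > fs/2 = 1.85 kHz, folds to fs − 3.3 kHz = 0.4 kHz.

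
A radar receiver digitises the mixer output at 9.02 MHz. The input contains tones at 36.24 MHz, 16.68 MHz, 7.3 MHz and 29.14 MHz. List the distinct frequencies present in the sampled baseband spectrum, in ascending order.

fs/2 = 4.51 MHz.
36.24 MHz mod fs = 0.16 MHz.
0.16 MHz ≤ fs/2 = 4.51 MHz, appears at 0.16 MHz.
16.68 MHz mod fs = 7.66 MHz.
7.66 MHz > fs/2 = 4.51 MHz, folds to fs − 7.66 MHz = 1.36 MHz.
7.3 MHz > fs/2 = 4.51 MHz, folds to fs − 7.3 MHz = 1.72 MHz.
29.14 MHz mod fs = 2.08 MHz.
2.08 MHz ≤ fs/2 = 4.51 MHz, appears at 2.08 MHz.
Distinct values: {0.16 MHz, 1.36 MHz, 1.72 MHz, 2.08 MHz}.

0.16 MHz, 1.36 MHz, 1.72 MHz, 2.08 MHz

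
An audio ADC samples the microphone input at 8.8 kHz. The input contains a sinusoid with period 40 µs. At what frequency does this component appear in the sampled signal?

T = 40 µs → f = 1/T = 25 kHz.
25 kHz mod fs = 7.4 kHz.
7.4 kHz > fs/2 = 4.4 kHz, folds to fs − 7.4 kHz = 1.4 kHz.

1.4 kHz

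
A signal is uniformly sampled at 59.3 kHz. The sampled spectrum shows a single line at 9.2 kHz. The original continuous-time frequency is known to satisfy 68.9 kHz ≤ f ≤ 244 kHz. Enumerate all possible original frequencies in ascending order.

109.4 kHz, 127.8 kHz, 168.7 kHz, 187.1 kHz, 228 kHz

Frequencies that alias to 9.2 kHz are k·fs ± 9.2 kHz for integer k ≥ 0.
k=0: 9.2 kHz.
k=1: 50.1 kHz, 68.5 kHz.
k=2: 109.4 kHz, 127.8 kHz.
k=3: 168.7 kHz, 187.1 kHz.
k=4: 228 kHz, 246.4 kHz.
k=5: 287.3 kHz, 305.7 kHz.
Within [68.9 kHz, 244 kHz]: 109.4 kHz, 127.8 kHz, 168.7 kHz, 187.1 kHz, 228 kHz.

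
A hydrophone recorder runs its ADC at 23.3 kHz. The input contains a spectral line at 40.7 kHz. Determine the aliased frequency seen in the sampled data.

5.9 kHz

40.7 kHz mod fs = 17.4 kHz.
17.4 kHz > fs/2 = 11.65 kHz, folds to fs − 17.4 kHz = 5.9 kHz.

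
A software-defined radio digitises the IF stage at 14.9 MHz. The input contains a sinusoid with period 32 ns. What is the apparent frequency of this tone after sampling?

1.45 MHz

T = 32 ns → f = 1/T = 31.25 MHz.
31.25 MHz mod fs = 1.45 MHz.
1.45 MHz ≤ fs/2 = 7.45 MHz, appears at 1.45 MHz.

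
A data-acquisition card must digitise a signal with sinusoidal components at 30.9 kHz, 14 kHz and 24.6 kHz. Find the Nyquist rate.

Highest-frequency component: 30.9 kHz.
Nyquist rate = 2 × 30.9 kHz = 61.8 kHz.

61.8 kHz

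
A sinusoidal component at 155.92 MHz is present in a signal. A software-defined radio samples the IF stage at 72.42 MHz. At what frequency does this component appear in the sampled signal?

11.08 MHz

155.92 MHz mod fs = 11.08 MHz.
11.08 MHz ≤ fs/2 = 36.21 MHz, appears at 11.08 MHz.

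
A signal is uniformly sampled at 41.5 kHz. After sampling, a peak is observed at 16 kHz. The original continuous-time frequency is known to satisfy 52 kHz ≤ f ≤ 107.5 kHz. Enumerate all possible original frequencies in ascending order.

Frequencies that alias to 16 kHz are k·fs ± 16 kHz for integer k ≥ 0.
k=0: 16 kHz.
k=1: 25.5 kHz, 57.5 kHz.
k=2: 67 kHz, 99 kHz.
k=3: 108.5 kHz, 140.5 kHz.
Within [52 kHz, 107.5 kHz]: 57.5 kHz, 67 kHz, 99 kHz.

57.5 kHz, 67 kHz, 99 kHz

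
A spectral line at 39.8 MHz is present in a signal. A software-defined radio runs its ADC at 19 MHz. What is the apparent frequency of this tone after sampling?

39.8 MHz mod fs = 1.8 MHz.
1.8 MHz ≤ fs/2 = 9.5 MHz, appears at 1.8 MHz.

1.8 MHz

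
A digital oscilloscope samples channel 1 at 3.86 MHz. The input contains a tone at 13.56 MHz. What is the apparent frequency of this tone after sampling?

1.88 MHz

13.56 MHz mod fs = 1.98 MHz.
1.98 MHz > fs/2 = 1.93 MHz, folds to fs − 1.98 MHz = 1.88 MHz.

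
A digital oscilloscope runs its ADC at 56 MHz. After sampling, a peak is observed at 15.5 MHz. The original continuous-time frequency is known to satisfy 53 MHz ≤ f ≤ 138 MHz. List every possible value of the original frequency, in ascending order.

Frequencies that alias to 15.5 MHz are k·fs ± 15.5 MHz for integer k ≥ 0.
k=0: 15.5 MHz.
k=1: 40.5 MHz, 71.5 MHz.
k=2: 96.5 MHz, 127.5 MHz.
k=3: 152.5 MHz, 183.5 MHz.
Within [53 MHz, 138 MHz]: 71.5 MHz, 96.5 MHz, 127.5 MHz.

71.5 MHz, 96.5 MHz, 127.5 MHz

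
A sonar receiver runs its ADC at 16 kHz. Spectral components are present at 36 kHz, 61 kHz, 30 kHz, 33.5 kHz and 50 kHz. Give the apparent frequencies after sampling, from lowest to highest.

fs/2 = 8 kHz.
36 kHz mod fs = 4 kHz.
4 kHz ≤ fs/2 = 8 kHz, appears at 4 kHz.
61 kHz mod fs = 13 kHz.
13 kHz > fs/2 = 8 kHz, folds to fs − 13 kHz = 3 kHz.
30 kHz mod fs = 14 kHz.
14 kHz > fs/2 = 8 kHz, folds to fs − 14 kHz = 2 kHz.
33.5 kHz mod fs = 1.5 kHz.
1.5 kHz ≤ fs/2 = 8 kHz, appears at 1.5 kHz.
50 kHz mod fs = 2 kHz.
2 kHz ≤ fs/2 = 8 kHz, appears at 2 kHz.
Distinct values: {1.5 kHz, 2 kHz, 3 kHz, 4 kHz}.

1.5 kHz, 2 kHz, 3 kHz, 4 kHz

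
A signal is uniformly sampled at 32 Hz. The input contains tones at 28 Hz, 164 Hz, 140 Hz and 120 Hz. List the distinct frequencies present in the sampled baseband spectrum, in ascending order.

4 Hz, 8 Hz, 12 Hz

fs/2 = 16 Hz.
28 Hz > fs/2 = 16 Hz, folds to fs − 28 Hz = 4 Hz.
164 Hz mod fs = 4 Hz.
4 Hz ≤ fs/2 = 16 Hz, appears at 4 Hz.
140 Hz mod fs = 12 Hz.
12 Hz ≤ fs/2 = 16 Hz, appears at 12 Hz.
120 Hz mod fs = 24 Hz.
24 Hz > fs/2 = 16 Hz, folds to fs − 24 Hz = 8 Hz.
Distinct values: {4 Hz, 8 Hz, 12 Hz}.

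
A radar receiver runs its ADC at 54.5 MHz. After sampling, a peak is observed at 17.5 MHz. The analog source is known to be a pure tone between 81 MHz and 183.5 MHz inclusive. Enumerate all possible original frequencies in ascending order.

Frequencies that alias to 17.5 MHz are k·fs ± 17.5 MHz for integer k ≥ 0.
k=0: 17.5 MHz.
k=1: 37 MHz, 72 MHz.
k=2: 91.5 MHz, 126.5 MHz.
k=3: 146 MHz, 181 MHz.
k=4: 200.5 MHz, 235.5 MHz.
Within [81 MHz, 183.5 MHz]: 91.5 MHz, 126.5 MHz, 146 MHz, 181 MHz.

91.5 MHz, 126.5 MHz, 146 MHz, 181 MHz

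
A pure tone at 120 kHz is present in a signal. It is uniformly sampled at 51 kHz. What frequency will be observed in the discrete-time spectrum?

120 kHz mod fs = 18 kHz.
18 kHz ≤ fs/2 = 25.5 kHz, appears at 18 kHz.

18 kHz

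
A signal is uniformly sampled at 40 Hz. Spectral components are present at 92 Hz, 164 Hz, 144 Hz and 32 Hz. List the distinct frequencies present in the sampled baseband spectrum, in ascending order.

fs/2 = 20 Hz.
92 Hz mod fs = 12 Hz.
12 Hz ≤ fs/2 = 20 Hz, appears at 12 Hz.
164 Hz mod fs = 4 Hz.
4 Hz ≤ fs/2 = 20 Hz, appears at 4 Hz.
144 Hz mod fs = 24 Hz.
24 Hz > fs/2 = 20 Hz, folds to fs − 24 Hz = 16 Hz.
32 Hz > fs/2 = 20 Hz, folds to fs − 32 Hz = 8 Hz.
Distinct values: {4 Hz, 8 Hz, 12 Hz, 16 Hz}.

4 Hz, 8 Hz, 12 Hz, 16 Hz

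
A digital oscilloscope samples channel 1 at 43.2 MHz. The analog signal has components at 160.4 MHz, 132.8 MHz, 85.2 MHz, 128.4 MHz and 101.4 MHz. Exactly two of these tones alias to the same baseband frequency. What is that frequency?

1.2 MHz

fs/2 = 21.6 MHz.
160.4 MHz mod fs = 30.8 MHz.
30.8 MHz > fs/2 = 21.6 MHz, folds to fs − 30.8 MHz = 12.4 MHz.
132.8 MHz mod fs = 3.2 MHz.
3.2 MHz ≤ fs/2 = 21.6 MHz, appears at 3.2 MHz.
85.2 MHz mod fs = 42 MHz.
42 MHz > fs/2 = 21.6 MHz, folds to fs − 42 MHz = 1.2 MHz.
128.4 MHz mod fs = 42 MHz.
42 MHz > fs/2 = 21.6 MHz, folds to fs − 42 MHz = 1.2 MHz.
101.4 MHz mod fs = 15 MHz.
15 MHz ≤ fs/2 = 21.6 MHz, appears at 15 MHz.
85.2 MHz and 128.4 MHz both map to 1.2 MHz.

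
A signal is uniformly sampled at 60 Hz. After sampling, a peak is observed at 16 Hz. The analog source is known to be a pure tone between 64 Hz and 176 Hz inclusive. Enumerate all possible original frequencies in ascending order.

Frequencies that alias to 16 Hz are k·fs ± 16 Hz for integer k ≥ 0.
k=0: 16 Hz.
k=1: 44 Hz, 76 Hz.
k=2: 104 Hz, 136 Hz.
k=3: 164 Hz, 196 Hz.
k=4: 224 Hz, 256 Hz.
Within [64 Hz, 176 Hz]: 76 Hz, 104 Hz, 136 Hz, 164 Hz.

76 Hz, 104 Hz, 136 Hz, 164 Hz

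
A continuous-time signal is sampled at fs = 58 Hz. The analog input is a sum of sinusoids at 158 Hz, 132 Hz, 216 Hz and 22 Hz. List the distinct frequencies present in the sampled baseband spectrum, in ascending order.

16 Hz, 22 Hz

fs/2 = 29 Hz.
158 Hz mod fs = 42 Hz.
42 Hz > fs/2 = 29 Hz, folds to fs − 42 Hz = 16 Hz.
132 Hz mod fs = 16 Hz.
16 Hz ≤ fs/2 = 29 Hz, appears at 16 Hz.
216 Hz mod fs = 42 Hz.
42 Hz > fs/2 = 29 Hz, folds to fs − 42 Hz = 16 Hz.
22 Hz ≤ fs/2 = 29 Hz, passes unchanged.
Distinct values: {16 Hz, 22 Hz}.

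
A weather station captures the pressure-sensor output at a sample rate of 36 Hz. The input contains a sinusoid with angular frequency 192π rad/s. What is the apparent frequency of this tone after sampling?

12 Hz

ω = 192π rad/s → f = ω/(2π) = 96 Hz.
96 Hz mod fs = 24 Hz.
24 Hz > fs/2 = 18 Hz, folds to fs − 24 Hz = 12 Hz.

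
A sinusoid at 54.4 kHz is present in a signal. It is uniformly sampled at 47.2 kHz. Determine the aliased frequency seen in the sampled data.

54.4 kHz mod fs = 7.2 kHz.
7.2 kHz ≤ fs/2 = 23.6 kHz, appears at 7.2 kHz.

7.2 kHz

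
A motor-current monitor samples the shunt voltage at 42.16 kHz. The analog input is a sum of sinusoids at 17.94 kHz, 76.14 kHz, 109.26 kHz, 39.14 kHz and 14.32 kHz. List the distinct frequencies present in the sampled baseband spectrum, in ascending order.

fs/2 = 21.08 kHz.
17.94 kHz ≤ fs/2 = 21.08 kHz, passes unchanged.
76.14 kHz mod fs = 33.98 kHz.
33.98 kHz > fs/2 = 21.08 kHz, folds to fs − 33.98 kHz = 8.18 kHz.
109.26 kHz mod fs = 24.94 kHz.
24.94 kHz > fs/2 = 21.08 kHz, folds to fs − 24.94 kHz = 17.22 kHz.
39.14 kHz > fs/2 = 21.08 kHz, folds to fs − 39.14 kHz = 3.02 kHz.
14.32 kHz ≤ fs/2 = 21.08 kHz, passes unchanged.
Distinct values: {3.02 kHz, 8.18 kHz, 14.32 kHz, 17.22 kHz, 17.94 kHz}.

3.02 kHz, 8.18 kHz, 14.32 kHz, 17.22 kHz, 17.94 kHz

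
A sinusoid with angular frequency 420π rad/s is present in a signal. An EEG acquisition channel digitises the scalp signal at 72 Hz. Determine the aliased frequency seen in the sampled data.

6 Hz

ω = 420π rad/s → f = ω/(2π) = 210 Hz.
210 Hz mod fs = 66 Hz.
66 Hz > fs/2 = 36 Hz, folds to fs − 66 Hz = 6 Hz.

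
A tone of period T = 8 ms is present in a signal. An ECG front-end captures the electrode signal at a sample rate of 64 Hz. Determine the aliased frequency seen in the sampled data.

3 Hz

T = 8 ms → f = 1/T = 125 Hz.
125 Hz mod fs = 61 Hz.
61 Hz > fs/2 = 32 Hz, folds to fs − 61 Hz = 3 Hz.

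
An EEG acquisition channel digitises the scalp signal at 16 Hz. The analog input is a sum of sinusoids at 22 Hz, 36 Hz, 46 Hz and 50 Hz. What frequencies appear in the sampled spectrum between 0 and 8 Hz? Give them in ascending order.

2 Hz, 4 Hz, 6 Hz

fs/2 = 8 Hz.
22 Hz mod fs = 6 Hz.
6 Hz ≤ fs/2 = 8 Hz, appears at 6 Hz.
36 Hz mod fs = 4 Hz.
4 Hz ≤ fs/2 = 8 Hz, appears at 4 Hz.
46 Hz mod fs = 14 Hz.
14 Hz > fs/2 = 8 Hz, folds to fs − 14 Hz = 2 Hz.
50 Hz mod fs = 2 Hz.
2 Hz ≤ fs/2 = 8 Hz, appears at 2 Hz.
Distinct values: {2 Hz, 4 Hz, 6 Hz}.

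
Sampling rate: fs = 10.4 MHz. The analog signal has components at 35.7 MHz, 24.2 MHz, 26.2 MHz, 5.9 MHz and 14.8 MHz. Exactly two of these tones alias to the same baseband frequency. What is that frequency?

4.5 MHz

fs/2 = 5.2 MHz.
35.7 MHz mod fs = 4.5 MHz.
4.5 MHz ≤ fs/2 = 5.2 MHz, appears at 4.5 MHz.
24.2 MHz mod fs = 3.4 MHz.
3.4 MHz ≤ fs/2 = 5.2 MHz, appears at 3.4 MHz.
26.2 MHz mod fs = 5.4 MHz.
5.4 MHz > fs/2 = 5.2 MHz, folds to fs − 5.4 MHz = 5 MHz.
5.9 MHz > fs/2 = 5.2 MHz, folds to fs − 5.9 MHz = 4.5 MHz.
14.8 MHz mod fs = 4.4 MHz.
4.4 MHz ≤ fs/2 = 5.2 MHz, appears at 4.4 MHz.
5.9 MHz and 35.7 MHz both map to 4.5 MHz.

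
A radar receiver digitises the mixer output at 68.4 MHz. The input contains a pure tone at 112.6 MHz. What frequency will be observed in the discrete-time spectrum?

112.6 MHz mod fs = 44.2 MHz.
44.2 MHz > fs/2 = 34.2 MHz, folds to fs − 44.2 MHz = 24.2 MHz.

24.2 MHz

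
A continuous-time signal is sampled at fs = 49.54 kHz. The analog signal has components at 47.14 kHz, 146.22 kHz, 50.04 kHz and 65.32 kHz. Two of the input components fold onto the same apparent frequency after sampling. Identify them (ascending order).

fs/2 = 24.77 kHz.
47.14 kHz > fs/2 = 24.77 kHz, folds to fs − 47.14 kHz = 2.4 kHz.
146.22 kHz mod fs = 47.14 kHz.
47.14 kHz > fs/2 = 24.77 kHz, folds to fs − 47.14 kHz = 2.4 kHz.
50.04 kHz mod fs = 0.5 kHz.
0.5 kHz ≤ fs/2 = 24.77 kHz, appears at 0.5 kHz.
65.32 kHz mod fs = 15.78 kHz.
15.78 kHz ≤ fs/2 = 24.77 kHz, appears at 15.78 kHz.
47.14 kHz and 146.22 kHz both map to 2.4 kHz.

47.14 kHz, 146.22 kHz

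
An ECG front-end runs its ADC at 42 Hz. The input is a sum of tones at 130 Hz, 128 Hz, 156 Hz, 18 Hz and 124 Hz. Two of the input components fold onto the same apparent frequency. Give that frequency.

2 Hz

fs/2 = 21 Hz.
130 Hz mod fs = 4 Hz.
4 Hz ≤ fs/2 = 21 Hz, appears at 4 Hz.
128 Hz mod fs = 2 Hz.
2 Hz ≤ fs/2 = 21 Hz, appears at 2 Hz.
156 Hz mod fs = 30 Hz.
30 Hz > fs/2 = 21 Hz, folds to fs − 30 Hz = 12 Hz.
18 Hz ≤ fs/2 = 21 Hz, passes unchanged.
124 Hz mod fs = 40 Hz.
40 Hz > fs/2 = 21 Hz, folds to fs − 40 Hz = 2 Hz.
124 Hz and 128 Hz both map to 2 Hz.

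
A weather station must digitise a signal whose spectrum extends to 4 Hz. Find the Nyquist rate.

Nyquist rate = 2 × 4 Hz = 8 Hz.

8 Hz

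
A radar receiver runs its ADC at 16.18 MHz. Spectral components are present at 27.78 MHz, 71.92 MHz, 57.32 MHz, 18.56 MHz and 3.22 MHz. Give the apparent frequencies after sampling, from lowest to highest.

2.38 MHz, 3.22 MHz, 4.58 MHz, 7.2 MHz, 7.4 MHz

fs/2 = 8.09 MHz.
27.78 MHz mod fs = 11.6 MHz.
11.6 MHz > fs/2 = 8.09 MHz, folds to fs − 11.6 MHz = 4.58 MHz.
71.92 MHz mod fs = 7.2 MHz.
7.2 MHz ≤ fs/2 = 8.09 MHz, appears at 7.2 MHz.
57.32 MHz mod fs = 8.78 MHz.
8.78 MHz > fs/2 = 8.09 MHz, folds to fs − 8.78 MHz = 7.4 MHz.
18.56 MHz mod fs = 2.38 MHz.
2.38 MHz ≤ fs/2 = 8.09 MHz, appears at 2.38 MHz.
3.22 MHz ≤ fs/2 = 8.09 MHz, passes unchanged.
Distinct values: {2.38 MHz, 3.22 MHz, 4.58 MHz, 7.2 MHz, 7.4 MHz}.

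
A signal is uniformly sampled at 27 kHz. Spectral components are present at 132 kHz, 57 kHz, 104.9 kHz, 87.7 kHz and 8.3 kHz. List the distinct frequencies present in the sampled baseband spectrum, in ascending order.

3 kHz, 3.1 kHz, 6.7 kHz, 8.3 kHz

fs/2 = 13.5 kHz.
132 kHz mod fs = 24 kHz.
24 kHz > fs/2 = 13.5 kHz, folds to fs − 24 kHz = 3 kHz.
57 kHz mod fs = 3 kHz.
3 kHz ≤ fs/2 = 13.5 kHz, appears at 3 kHz.
104.9 kHz mod fs = 23.9 kHz.
23.9 kHz > fs/2 = 13.5 kHz, folds to fs − 23.9 kHz = 3.1 kHz.
87.7 kHz mod fs = 6.7 kHz.
6.7 kHz ≤ fs/2 = 13.5 kHz, appears at 6.7 kHz.
8.3 kHz ≤ fs/2 = 13.5 kHz, passes unchanged.
Distinct values: {3 kHz, 3.1 kHz, 6.7 kHz, 8.3 kHz}.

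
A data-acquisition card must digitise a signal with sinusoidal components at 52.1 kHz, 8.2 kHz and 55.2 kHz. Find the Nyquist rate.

Highest-frequency component: 55.2 kHz.
Nyquist rate = 2 × 55.2 kHz = 110.4 kHz.

110.4 kHz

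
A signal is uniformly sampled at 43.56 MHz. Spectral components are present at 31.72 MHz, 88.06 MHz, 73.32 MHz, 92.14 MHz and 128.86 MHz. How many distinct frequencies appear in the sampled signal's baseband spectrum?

5

fs/2 = 21.78 MHz.
31.72 MHz > fs/2 = 21.78 MHz, folds to fs − 31.72 MHz = 11.84 MHz.
88.06 MHz mod fs = 0.94 MHz.
0.94 MHz ≤ fs/2 = 21.78 MHz, appears at 0.94 MHz.
73.32 MHz mod fs = 29.76 MHz.
29.76 MHz > fs/2 = 21.78 MHz, folds to fs − 29.76 MHz = 13.8 MHz.
92.14 MHz mod fs = 5.02 MHz.
5.02 MHz ≤ fs/2 = 21.78 MHz, appears at 5.02 MHz.
128.86 MHz mod fs = 41.74 MHz.
41.74 MHz > fs/2 = 21.78 MHz, folds to fs − 41.74 MHz = 1.82 MHz.
Distinct values: {0.94 MHz, 1.82 MHz, 5.02 MHz, 11.84 MHz, 13.8 MHz} → 5.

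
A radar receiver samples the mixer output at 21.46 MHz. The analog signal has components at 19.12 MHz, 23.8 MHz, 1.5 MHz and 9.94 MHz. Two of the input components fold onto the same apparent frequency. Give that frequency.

fs/2 = 10.73 MHz.
19.12 MHz > fs/2 = 10.73 MHz, folds to fs − 19.12 MHz = 2.34 MHz.
23.8 MHz mod fs = 2.34 MHz.
2.34 MHz ≤ fs/2 = 10.73 MHz, appears at 2.34 MHz.
1.5 MHz ≤ fs/2 = 10.73 MHz, passes unchanged.
9.94 MHz ≤ fs/2 = 10.73 MHz, passes unchanged.
19.12 MHz and 23.8 MHz both map to 2.34 MHz.

2.34 MHz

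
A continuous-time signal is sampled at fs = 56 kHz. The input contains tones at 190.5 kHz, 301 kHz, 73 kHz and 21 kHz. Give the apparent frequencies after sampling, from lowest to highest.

17 kHz, 21 kHz, 22.5 kHz

fs/2 = 28 kHz.
190.5 kHz mod fs = 22.5 kHz.
22.5 kHz ≤ fs/2 = 28 kHz, appears at 22.5 kHz.
301 kHz mod fs = 21 kHz.
21 kHz ≤ fs/2 = 28 kHz, appears at 21 kHz.
73 kHz mod fs = 17 kHz.
17 kHz ≤ fs/2 = 28 kHz, appears at 17 kHz.
21 kHz ≤ fs/2 = 28 kHz, passes unchanged.
Distinct values: {17 kHz, 21 kHz, 22.5 kHz}.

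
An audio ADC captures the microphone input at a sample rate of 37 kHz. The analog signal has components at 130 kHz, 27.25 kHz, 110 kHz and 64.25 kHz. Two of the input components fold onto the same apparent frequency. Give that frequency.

9.75 kHz

fs/2 = 18.5 kHz.
130 kHz mod fs = 19 kHz.
19 kHz > fs/2 = 18.5 kHz, folds to fs − 19 kHz = 18 kHz.
27.25 kHz > fs/2 = 18.5 kHz, folds to fs − 27.25 kHz = 9.75 kHz.
110 kHz mod fs = 36 kHz.
36 kHz > fs/2 = 18.5 kHz, folds to fs − 36 kHz = 1 kHz.
64.25 kHz mod fs = 27.25 kHz.
27.25 kHz > fs/2 = 18.5 kHz, folds to fs − 27.25 kHz = 9.75 kHz.
27.25 kHz and 64.25 kHz both map to 9.75 kHz.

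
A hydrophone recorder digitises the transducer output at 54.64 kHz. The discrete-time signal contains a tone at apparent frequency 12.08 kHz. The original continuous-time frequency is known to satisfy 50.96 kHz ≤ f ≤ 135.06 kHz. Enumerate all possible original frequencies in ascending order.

Frequencies that alias to 12.08 kHz are k·fs ± 12.08 kHz for integer k ≥ 0.
k=0: 12.08 kHz.
k=1: 42.56 kHz, 66.72 kHz.
k=2: 97.2 kHz, 121.36 kHz.
k=3: 151.84 kHz, 176 kHz.
Within [50.96 kHz, 135.06 kHz]: 66.72 kHz, 97.2 kHz, 121.36 kHz.

66.72 kHz, 97.2 kHz, 121.36 kHz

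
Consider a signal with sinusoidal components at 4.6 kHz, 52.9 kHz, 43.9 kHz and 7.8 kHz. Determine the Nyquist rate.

105.8 kHz

Highest-frequency component: 52.9 kHz.
Nyquist rate = 2 × 52.9 kHz = 105.8 kHz.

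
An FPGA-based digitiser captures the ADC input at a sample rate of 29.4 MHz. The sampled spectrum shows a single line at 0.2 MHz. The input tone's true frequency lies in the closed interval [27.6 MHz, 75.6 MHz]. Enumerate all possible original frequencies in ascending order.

Frequencies that alias to 0.2 MHz are k·fs ± 0.2 MHz for integer k ≥ 0.
k=0: 0.2 MHz.
k=1: 29.2 MHz, 29.6 MHz.
k=2: 58.6 MHz, 59 MHz.
k=3: 88 MHz, 88.4 MHz.
Within [27.6 MHz, 75.6 MHz]: 29.2 MHz, 29.6 MHz, 58.6 MHz, 59 MHz.

29.2 MHz, 29.6 MHz, 58.6 MHz, 59 MHz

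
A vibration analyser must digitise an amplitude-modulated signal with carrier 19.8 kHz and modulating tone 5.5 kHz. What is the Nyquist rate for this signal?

AM sidebands sit at fc ± fm = 14.3 kHz and 25.3 kHz.
Highest-frequency component: 25.3 kHz.
Nyquist rate = 2 × 25.3 kHz = 50.6 kHz.

50.6 kHz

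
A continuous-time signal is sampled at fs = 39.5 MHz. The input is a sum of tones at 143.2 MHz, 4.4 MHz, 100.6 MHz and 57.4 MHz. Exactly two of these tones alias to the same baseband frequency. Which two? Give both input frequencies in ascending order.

57.4 MHz, 100.6 MHz

fs/2 = 19.75 MHz.
143.2 MHz mod fs = 24.7 MHz.
24.7 MHz > fs/2 = 19.75 MHz, folds to fs − 24.7 MHz = 14.8 MHz.
4.4 MHz ≤ fs/2 = 19.75 MHz, passes unchanged.
100.6 MHz mod fs = 21.6 MHz.
21.6 MHz > fs/2 = 19.75 MHz, folds to fs − 21.6 MHz = 17.9 MHz.
57.4 MHz mod fs = 17.9 MHz.
17.9 MHz ≤ fs/2 = 19.75 MHz, appears at 17.9 MHz.
57.4 MHz and 100.6 MHz both map to 17.9 MHz.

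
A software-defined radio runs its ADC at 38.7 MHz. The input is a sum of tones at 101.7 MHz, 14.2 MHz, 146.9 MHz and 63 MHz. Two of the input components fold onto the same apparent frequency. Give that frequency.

fs/2 = 19.35 MHz.
101.7 MHz mod fs = 24.3 MHz.
24.3 MHz > fs/2 = 19.35 MHz, folds to fs − 24.3 MHz = 14.4 MHz.
14.2 MHz ≤ fs/2 = 19.35 MHz, passes unchanged.
146.9 MHz mod fs = 30.8 MHz.
30.8 MHz > fs/2 = 19.35 MHz, folds to fs − 30.8 MHz = 7.9 MHz.
63 MHz mod fs = 24.3 MHz.
24.3 MHz > fs/2 = 19.35 MHz, folds to fs − 24.3 MHz = 14.4 MHz.
63 MHz and 101.7 MHz both map to 14.4 MHz.

14.4 MHz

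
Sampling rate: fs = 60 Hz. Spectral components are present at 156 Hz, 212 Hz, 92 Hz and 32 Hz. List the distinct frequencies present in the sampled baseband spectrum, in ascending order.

24 Hz, 28 Hz

fs/2 = 30 Hz.
156 Hz mod fs = 36 Hz.
36 Hz > fs/2 = 30 Hz, folds to fs − 36 Hz = 24 Hz.
212 Hz mod fs = 32 Hz.
32 Hz > fs/2 = 30 Hz, folds to fs − 32 Hz = 28 Hz.
92 Hz mod fs = 32 Hz.
32 Hz > fs/2 = 30 Hz, folds to fs − 32 Hz = 28 Hz.
32 Hz > fs/2 = 30 Hz, folds to fs − 32 Hz = 28 Hz.
Distinct values: {24 Hz, 28 Hz}.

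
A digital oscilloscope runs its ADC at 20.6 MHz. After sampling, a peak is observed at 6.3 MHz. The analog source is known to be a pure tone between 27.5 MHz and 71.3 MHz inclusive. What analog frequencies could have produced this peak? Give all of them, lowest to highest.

34.9 MHz, 47.5 MHz, 55.5 MHz, 68.1 MHz

Frequencies that alias to 6.3 MHz are k·fs ± 6.3 MHz for integer k ≥ 0.
k=0: 6.3 MHz.
k=1: 14.3 MHz, 26.9 MHz.
k=2: 34.9 MHz, 47.5 MHz.
k=3: 55.5 MHz, 68.1 MHz.
k=4: 76.1 MHz, 88.7 MHz.
Within [27.5 MHz, 71.3 MHz]: 34.9 MHz, 47.5 MHz, 55.5 MHz, 68.1 MHz.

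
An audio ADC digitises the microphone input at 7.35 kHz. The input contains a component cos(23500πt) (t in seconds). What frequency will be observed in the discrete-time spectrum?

ω = 23500π rad/s → f = ω/(2π) = 11750 Hz = 11.75 kHz.
11.75 kHz mod fs = 4.4 kHz.
4.4 kHz > fs/2 = 3.675 kHz, folds to fs − 4.4 kHz = 2.95 kHz.

2.95 kHz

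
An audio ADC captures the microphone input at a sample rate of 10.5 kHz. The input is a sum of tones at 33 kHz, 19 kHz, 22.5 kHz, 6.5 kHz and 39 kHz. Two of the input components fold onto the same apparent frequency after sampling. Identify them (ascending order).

fs/2 = 5.25 kHz.
33 kHz mod fs = 1.5 kHz.
1.5 kHz ≤ fs/2 = 5.25 kHz, appears at 1.5 kHz.
19 kHz mod fs = 8.5 kHz.
8.5 kHz > fs/2 = 5.25 kHz, folds to fs − 8.5 kHz = 2 kHz.
22.5 kHz mod fs = 1.5 kHz.
1.5 kHz ≤ fs/2 = 5.25 kHz, appears at 1.5 kHz.
6.5 kHz > fs/2 = 5.25 kHz, folds to fs − 6.5 kHz = 4 kHz.
39 kHz mod fs = 7.5 kHz.
7.5 kHz > fs/2 = 5.25 kHz, folds to fs − 7.5 kHz = 3 kHz.
22.5 kHz and 33 kHz both map to 1.5 kHz.

22.5 kHz, 33 kHz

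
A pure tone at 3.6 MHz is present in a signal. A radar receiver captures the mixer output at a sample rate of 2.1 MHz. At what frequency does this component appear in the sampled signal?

0.6 MHz

3.6 MHz mod fs = 1.5 MHz.
1.5 MHz > fs/2 = 1.05 MHz, folds to fs − 1.5 MHz = 0.6 MHz.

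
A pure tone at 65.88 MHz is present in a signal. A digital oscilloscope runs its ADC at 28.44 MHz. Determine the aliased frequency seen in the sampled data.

9 MHz

65.88 MHz mod fs = 9 MHz.
9 MHz ≤ fs/2 = 14.22 MHz, appears at 9 MHz.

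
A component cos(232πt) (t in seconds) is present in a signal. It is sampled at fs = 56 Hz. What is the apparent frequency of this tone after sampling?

ω = 232π rad/s → f = ω/(2π) = 116 Hz.
116 Hz mod fs = 4 Hz.
4 Hz ≤ fs/2 = 28 Hz, appears at 4 Hz.

4 Hz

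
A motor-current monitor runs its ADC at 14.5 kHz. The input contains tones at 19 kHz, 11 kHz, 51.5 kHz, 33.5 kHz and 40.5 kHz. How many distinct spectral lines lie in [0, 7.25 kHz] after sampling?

4

fs/2 = 7.25 kHz.
19 kHz mod fs = 4.5 kHz.
4.5 kHz ≤ fs/2 = 7.25 kHz, appears at 4.5 kHz.
11 kHz > fs/2 = 7.25 kHz, folds to fs − 11 kHz = 3.5 kHz.
51.5 kHz mod fs = 8 kHz.
8 kHz > fs/2 = 7.25 kHz, folds to fs − 8 kHz = 6.5 kHz.
33.5 kHz mod fs = 4.5 kHz.
4.5 kHz ≤ fs/2 = 7.25 kHz, appears at 4.5 kHz.
40.5 kHz mod fs = 11.5 kHz.
11.5 kHz > fs/2 = 7.25 kHz, folds to fs − 11.5 kHz = 3 kHz.
Distinct values: {3 kHz, 3.5 kHz, 4.5 kHz, 6.5 kHz} → 4.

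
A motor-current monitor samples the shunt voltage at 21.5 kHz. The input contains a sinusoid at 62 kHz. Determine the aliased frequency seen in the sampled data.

2.5 kHz

62 kHz mod fs = 19 kHz.
19 kHz > fs/2 = 10.75 kHz, folds to fs − 19 kHz = 2.5 kHz.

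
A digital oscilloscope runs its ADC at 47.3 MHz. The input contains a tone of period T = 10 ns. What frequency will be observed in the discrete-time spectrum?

5.4 MHz

T = 10 ns → f = 1/T = 100 MHz.
100 MHz mod fs = 5.4 MHz.
5.4 MHz ≤ fs/2 = 23.65 MHz, appears at 5.4 MHz.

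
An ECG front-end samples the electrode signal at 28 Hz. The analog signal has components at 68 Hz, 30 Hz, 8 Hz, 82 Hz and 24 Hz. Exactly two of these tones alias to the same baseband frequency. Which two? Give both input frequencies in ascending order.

fs/2 = 14 Hz.
68 Hz mod fs = 12 Hz.
12 Hz ≤ fs/2 = 14 Hz, appears at 12 Hz.
30 Hz mod fs = 2 Hz.
2 Hz ≤ fs/2 = 14 Hz, appears at 2 Hz.
8 Hz ≤ fs/2 = 14 Hz, passes unchanged.
82 Hz mod fs = 26 Hz.
26 Hz > fs/2 = 14 Hz, folds to fs − 26 Hz = 2 Hz.
24 Hz > fs/2 = 14 Hz, folds to fs − 24 Hz = 4 Hz.
30 Hz and 82 Hz both map to 2 Hz.

30 Hz, 82 Hz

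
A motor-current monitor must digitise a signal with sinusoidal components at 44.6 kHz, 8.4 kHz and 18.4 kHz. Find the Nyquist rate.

Highest-frequency component: 44.6 kHz.
Nyquist rate = 2 × 44.6 kHz = 89.2 kHz.

89.2 kHz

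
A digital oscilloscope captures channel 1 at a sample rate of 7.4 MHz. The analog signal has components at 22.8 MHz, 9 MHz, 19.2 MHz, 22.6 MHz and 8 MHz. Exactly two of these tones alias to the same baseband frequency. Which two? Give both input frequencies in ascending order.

fs/2 = 3.7 MHz.
22.8 MHz mod fs = 0.6 MHz.
0.6 MHz ≤ fs/2 = 3.7 MHz, appears at 0.6 MHz.
9 MHz mod fs = 1.6 MHz.
1.6 MHz ≤ fs/2 = 3.7 MHz, appears at 1.6 MHz.
19.2 MHz mod fs = 4.4 MHz.
4.4 MHz > fs/2 = 3.7 MHz, folds to fs − 4.4 MHz = 3 MHz.
22.6 MHz mod fs = 0.4 MHz.
0.4 MHz ≤ fs/2 = 3.7 MHz, appears at 0.4 MHz.
8 MHz mod fs = 0.6 MHz.
0.6 MHz ≤ fs/2 = 3.7 MHz, appears at 0.6 MHz.
8 MHz and 22.8 MHz both map to 0.6 MHz.

8 MHz, 22.8 MHz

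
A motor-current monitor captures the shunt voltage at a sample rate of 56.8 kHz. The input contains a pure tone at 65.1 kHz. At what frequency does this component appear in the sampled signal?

8.3 kHz

65.1 kHz mod fs = 8.3 kHz.
8.3 kHz ≤ fs/2 = 28.4 kHz, appears at 8.3 kHz.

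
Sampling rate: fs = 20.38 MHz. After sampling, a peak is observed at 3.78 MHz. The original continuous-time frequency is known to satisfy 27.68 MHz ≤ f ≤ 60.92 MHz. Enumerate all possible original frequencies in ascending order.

Frequencies that alias to 3.78 MHz are k·fs ± 3.78 MHz for integer k ≥ 0.
k=0: 3.78 MHz.
k=1: 16.6 MHz, 24.16 MHz.
k=2: 36.98 MHz, 44.54 MHz.
k=3: 57.36 MHz, 64.92 MHz.
k=4: 77.74 MHz, 85.3 MHz.
Within [27.68 MHz, 60.92 MHz]: 36.98 MHz, 44.54 MHz, 57.36 MHz.

36.98 MHz, 44.54 MHz, 57.36 MHz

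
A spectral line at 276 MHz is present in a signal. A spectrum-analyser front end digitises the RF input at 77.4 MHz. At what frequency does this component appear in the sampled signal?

33.6 MHz

276 MHz mod fs = 43.8 MHz.
43.8 MHz > fs/2 = 38.7 MHz, folds to fs − 43.8 MHz = 33.6 MHz.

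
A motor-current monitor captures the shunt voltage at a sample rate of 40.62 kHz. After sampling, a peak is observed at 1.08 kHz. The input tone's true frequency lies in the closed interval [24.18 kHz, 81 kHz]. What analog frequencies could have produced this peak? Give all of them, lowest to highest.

39.54 kHz, 41.7 kHz, 80.16 kHz

Frequencies that alias to 1.08 kHz are k·fs ± 1.08 kHz for integer k ≥ 0.
k=0: 1.08 kHz.
k=1: 39.54 kHz, 41.7 kHz.
k=2: 80.16 kHz, 82.32 kHz.
k=3: 120.78 kHz, 122.94 kHz.
Within [24.18 kHz, 81 kHz]: 39.54 kHz, 41.7 kHz, 80.16 kHz.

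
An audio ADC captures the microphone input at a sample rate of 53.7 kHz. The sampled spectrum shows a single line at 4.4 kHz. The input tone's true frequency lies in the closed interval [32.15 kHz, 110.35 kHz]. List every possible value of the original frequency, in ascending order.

Frequencies that alias to 4.4 kHz are k·fs ± 4.4 kHz for integer k ≥ 0.
k=0: 4.4 kHz.
k=1: 49.3 kHz, 58.1 kHz.
k=2: 103 kHz, 111.8 kHz.
k=3: 156.7 kHz, 165.5 kHz.
Within [32.15 kHz, 110.35 kHz]: 49.3 kHz, 58.1 kHz, 103 kHz.

49.3 kHz, 58.1 kHz, 103 kHz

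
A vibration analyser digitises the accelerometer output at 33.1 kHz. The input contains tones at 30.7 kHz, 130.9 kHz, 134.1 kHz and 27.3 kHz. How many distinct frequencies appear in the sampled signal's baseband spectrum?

4

fs/2 = 16.55 kHz.
30.7 kHz > fs/2 = 16.55 kHz, folds to fs − 30.7 kHz = 2.4 kHz.
130.9 kHz mod fs = 31.6 kHz.
31.6 kHz > fs/2 = 16.55 kHz, folds to fs − 31.6 kHz = 1.5 kHz.
134.1 kHz mod fs = 1.7 kHz.
1.7 kHz ≤ fs/2 = 16.55 kHz, appears at 1.7 kHz.
27.3 kHz > fs/2 = 16.55 kHz, folds to fs − 27.3 kHz = 5.8 kHz.
Distinct values: {1.5 kHz, 1.7 kHz, 2.4 kHz, 5.8 kHz} → 4.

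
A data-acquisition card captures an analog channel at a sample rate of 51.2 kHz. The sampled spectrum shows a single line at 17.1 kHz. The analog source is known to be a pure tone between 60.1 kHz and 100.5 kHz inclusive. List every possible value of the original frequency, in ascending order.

68.3 kHz, 85.3 kHz

Frequencies that alias to 17.1 kHz are k·fs ± 17.1 kHz for integer k ≥ 0.
k=0: 17.1 kHz.
k=1: 34.1 kHz, 68.3 kHz.
k=2: 85.3 kHz, 119.5 kHz.
k=3: 136.5 kHz, 170.7 kHz.
Within [60.1 kHz, 100.5 kHz]: 68.3 kHz, 85.3 kHz.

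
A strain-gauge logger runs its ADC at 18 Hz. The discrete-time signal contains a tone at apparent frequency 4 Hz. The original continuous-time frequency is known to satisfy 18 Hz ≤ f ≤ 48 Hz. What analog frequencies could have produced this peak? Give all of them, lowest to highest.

Frequencies that alias to 4 Hz are k·fs ± 4 Hz for integer k ≥ 0.
k=0: 4 Hz.
k=1: 14 Hz, 22 Hz.
k=2: 32 Hz, 40 Hz.
k=3: 50 Hz, 58 Hz.
Within [18 Hz, 48 Hz]: 22 Hz, 32 Hz, 40 Hz.

22 Hz, 32 Hz, 40 Hz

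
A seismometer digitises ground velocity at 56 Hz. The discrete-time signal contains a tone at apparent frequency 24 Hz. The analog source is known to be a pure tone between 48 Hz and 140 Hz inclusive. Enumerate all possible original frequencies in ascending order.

Frequencies that alias to 24 Hz are k·fs ± 24 Hz for integer k ≥ 0.
k=0: 24 Hz.
k=1: 32 Hz, 80 Hz.
k=2: 88 Hz, 136 Hz.
k=3: 144 Hz, 192 Hz.
Within [48 Hz, 140 Hz]: 80 Hz, 88 Hz, 136 Hz.

80 Hz, 88 Hz, 136 Hz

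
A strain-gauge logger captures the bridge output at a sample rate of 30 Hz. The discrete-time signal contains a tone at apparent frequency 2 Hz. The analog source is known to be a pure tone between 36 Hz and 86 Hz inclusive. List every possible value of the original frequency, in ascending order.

58 Hz, 62 Hz

Frequencies that alias to 2 Hz are k·fs ± 2 Hz for integer k ≥ 0.
k=0: 2 Hz.
k=1: 28 Hz, 32 Hz.
k=2: 58 Hz, 62 Hz.
k=3: 88 Hz, 92 Hz.
Within [36 Hz, 86 Hz]: 58 Hz, 62 Hz.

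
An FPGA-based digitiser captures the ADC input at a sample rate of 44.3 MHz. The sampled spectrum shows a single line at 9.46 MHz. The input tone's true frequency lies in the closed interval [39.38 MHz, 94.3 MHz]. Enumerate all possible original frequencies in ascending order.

53.76 MHz, 79.14 MHz

Frequencies that alias to 9.46 MHz are k·fs ± 9.46 MHz for integer k ≥ 0.
k=0: 9.46 MHz.
k=1: 34.84 MHz, 53.76 MHz.
k=2: 79.14 MHz, 98.06 MHz.
k=3: 123.44 MHz, 142.36 MHz.
Within [39.38 MHz, 94.3 MHz]: 53.76 MHz, 79.14 MHz.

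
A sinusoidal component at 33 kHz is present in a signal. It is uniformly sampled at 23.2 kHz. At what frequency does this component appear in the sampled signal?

33 kHz mod fs = 9.8 kHz.
9.8 kHz ≤ fs/2 = 11.6 kHz, appears at 9.8 kHz.

9.8 kHz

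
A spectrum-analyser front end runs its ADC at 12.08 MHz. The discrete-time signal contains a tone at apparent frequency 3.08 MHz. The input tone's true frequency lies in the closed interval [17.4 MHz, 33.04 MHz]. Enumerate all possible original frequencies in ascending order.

Frequencies that alias to 3.08 MHz are k·fs ± 3.08 MHz for integer k ≥ 0.
k=0: 3.08 MHz.
k=1: 9 MHz, 15.16 MHz.
k=2: 21.08 MHz, 27.24 MHz.
k=3: 33.16 MHz, 39.32 MHz.
Within [17.4 MHz, 33.04 MHz]: 21.08 MHz, 27.24 MHz.

21.08 MHz, 27.24 MHz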